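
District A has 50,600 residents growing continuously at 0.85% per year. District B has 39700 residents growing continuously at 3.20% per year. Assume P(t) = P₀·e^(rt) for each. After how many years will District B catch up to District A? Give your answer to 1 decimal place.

50600·e^(0.0085t) = 39700·e^(0.032t)
50600/39700 = e^((0.032 − 0.0085)t) → ln(1.27456) = 0.0235·t
t = 0.2426 / 0.0235

t ≈ 10.3 years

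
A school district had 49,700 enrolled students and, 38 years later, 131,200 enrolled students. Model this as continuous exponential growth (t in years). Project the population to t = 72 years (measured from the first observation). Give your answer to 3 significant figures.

≈ 313,000 enrolled students

r = ln(131200/49700) / 38 ≈ 0.025545 per year
P(72) = 49700 · e^(0.025545·72) = 49700 · 6.29185 ≈ 312704.92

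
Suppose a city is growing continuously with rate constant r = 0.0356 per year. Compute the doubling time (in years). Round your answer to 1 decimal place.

doubling time = ln(2) / |r| = 0.69315 / 0.0356

doubling time ≈ 19.5 years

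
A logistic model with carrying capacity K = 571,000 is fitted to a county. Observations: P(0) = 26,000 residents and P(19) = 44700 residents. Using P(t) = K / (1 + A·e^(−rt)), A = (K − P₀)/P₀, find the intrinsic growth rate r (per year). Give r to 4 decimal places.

A = (571000 − 26000)/26000 = 20.96154
44700 = 571000/(1 + 20.96154·e^(−r·19)) → e^(−19r) = (12.77405 − 1)/20.96154 = 0.561698
r = −ln(0.561698)/19 = 0.57679/19

r ≈ 0.0304 per year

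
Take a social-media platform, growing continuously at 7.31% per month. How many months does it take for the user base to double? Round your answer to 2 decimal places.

doubling time ≈ 9.48 months

doubling time = ln(2) / |r| = 0.69315 / 0.0731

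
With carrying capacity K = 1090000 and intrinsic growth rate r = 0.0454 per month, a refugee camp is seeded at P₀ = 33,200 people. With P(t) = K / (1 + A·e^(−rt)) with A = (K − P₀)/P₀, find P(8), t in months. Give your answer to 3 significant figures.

≈ 47,100 people

A = (1090000 − 33200)/33200 = 31.83133
P(8) = 1090000 / (1 + 31.83133·e^(−0.0454·8)) = 1090000 / (1 + 31.83133·0.695447)
= 1090000 / 23.13701 ≈ 47110.67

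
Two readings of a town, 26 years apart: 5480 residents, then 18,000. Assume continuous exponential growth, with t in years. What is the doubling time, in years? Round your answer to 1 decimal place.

r = ln(18000/5480) / 26 = ln(3.28467) / 26 ≈ 0.045741 per year
doubling time = ln 2 / |r| = 0.69315 / 0.045741

doubling time ≈ 15.2 years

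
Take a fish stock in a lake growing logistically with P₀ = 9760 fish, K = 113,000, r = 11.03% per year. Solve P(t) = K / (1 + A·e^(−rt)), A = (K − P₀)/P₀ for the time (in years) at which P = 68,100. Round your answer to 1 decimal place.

A = (113000 − 9760)/9760 = 10.57787
68100 = 113000/(1 + 10.57787·e^(−0.1103t)) → 1 + 10.57787·e^(−0.1103t) = 1.65932
e^(−0.1103t) = 0.062331 → t = ln(16.04349)/0.1103 = 2.7753/0.1103

t ≈ 25.2 years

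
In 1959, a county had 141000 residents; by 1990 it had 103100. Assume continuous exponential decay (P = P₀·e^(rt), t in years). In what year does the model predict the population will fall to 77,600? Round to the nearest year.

year 2018

r = ln(103100/141000) / 31 = -0.31306/31 ≈ -0.010099 per year
t = ln(77600/141000) / r = -0.59719/-0.010099 ≈ 59.14 years after 1959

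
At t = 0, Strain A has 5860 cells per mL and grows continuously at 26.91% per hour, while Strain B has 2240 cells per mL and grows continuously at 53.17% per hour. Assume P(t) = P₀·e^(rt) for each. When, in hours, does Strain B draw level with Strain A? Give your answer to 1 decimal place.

t ≈ 3.7 hours

5860·e^(0.2691t) = 2240·e^(0.5317t)
5860/2240 = e^((0.5317 − 0.2691)t) → ln(2.61607) = 0.2626·t
t = 0.96167 / 0.2626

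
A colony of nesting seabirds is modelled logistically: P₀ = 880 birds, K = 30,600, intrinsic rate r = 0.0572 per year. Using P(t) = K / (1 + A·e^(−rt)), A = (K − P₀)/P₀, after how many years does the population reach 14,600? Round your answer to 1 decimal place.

A = (30600 − 880)/880 = 33.77273
14600 = 30600/(1 + 33.77273·e^(−0.0572t)) → 1 + 33.77273·e^(−0.0572t) = 2.09589
e^(−0.0572t) = 0.032449 → t = ln(30.81761)/0.0572 = 3.42809/0.0572

t ≈ 59.9 years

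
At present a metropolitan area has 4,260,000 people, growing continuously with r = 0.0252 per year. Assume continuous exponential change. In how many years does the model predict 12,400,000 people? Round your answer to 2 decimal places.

t ≈ 42.40 years

12400000 = 4260000 · e^(0.0252·t)
t = ln(12400000/4260000) / 0.0252 = ln(2.9108) / 0.0252 = 1.06843 / 0.0252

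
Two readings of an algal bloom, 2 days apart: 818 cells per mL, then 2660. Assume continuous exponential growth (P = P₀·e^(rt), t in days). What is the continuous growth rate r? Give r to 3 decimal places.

r ≈ 0.590 per day

2660 = 818 · e^(r·2)
e^(2r) = 2660/818 = 3.25183
r = ln(3.25183) / 2 = 1.17922 / 2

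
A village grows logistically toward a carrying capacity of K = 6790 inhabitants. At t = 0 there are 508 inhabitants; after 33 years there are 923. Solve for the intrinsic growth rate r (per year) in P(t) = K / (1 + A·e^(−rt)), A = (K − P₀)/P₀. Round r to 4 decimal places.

r ≈ 0.0202 per year

A = (6790 − 508)/508 = 12.36614
923 = 6790/(1 + 12.36614·e^(−r·33)) → e^(−33r) = (7.35645 − 1)/12.36614 = 0.51402
r = −ln(0.51402)/33 = 0.66549/33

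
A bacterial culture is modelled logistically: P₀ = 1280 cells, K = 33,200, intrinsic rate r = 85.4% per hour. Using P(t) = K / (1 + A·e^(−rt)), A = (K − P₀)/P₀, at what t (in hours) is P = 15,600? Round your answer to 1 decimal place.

A = (33200 − 1280)/1280 = 24.9375
15600 = 33200/(1 + 24.9375·e^(−0.854t)) → 1 + 24.9375·e^(−0.854t) = 2.12821
e^(−0.854t) = 0.045241 → t = ln(22.10369)/0.854 = 3.09574/0.854

t ≈ 3.6 hours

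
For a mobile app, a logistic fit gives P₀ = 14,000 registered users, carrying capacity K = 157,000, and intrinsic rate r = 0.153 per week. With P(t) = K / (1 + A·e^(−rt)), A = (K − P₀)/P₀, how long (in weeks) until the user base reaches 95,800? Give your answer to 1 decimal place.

A = (157000 − 14000)/14000 = 10.21429
95800 = 157000/(1 + 10.21429·e^(−0.153t)) → 1 + 10.21429·e^(−0.153t) = 1.63883
e^(−0.153t) = 0.062543 → t = ln(15.98903)/0.153 = 2.7719/0.153

t ≈ 18.1 weeks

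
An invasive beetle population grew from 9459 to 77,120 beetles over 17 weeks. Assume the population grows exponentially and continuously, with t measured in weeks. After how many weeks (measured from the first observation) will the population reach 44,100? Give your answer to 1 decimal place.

t ≈ 12.5 weeks

r = ln(77120/9459) / 17 ≈ 0.123435 per week
t = ln(44100/9459) / r = 1.53949 / 0.123435 ≈ 12.472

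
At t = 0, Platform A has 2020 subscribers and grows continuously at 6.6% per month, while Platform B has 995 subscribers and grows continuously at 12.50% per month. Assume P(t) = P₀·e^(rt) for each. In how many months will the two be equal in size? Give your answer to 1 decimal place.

2020·e^(0.066t) = 995·e^(0.125t)
2020/995 = e^((0.125 − 0.066)t) → ln(2.03015) = 0.059·t
t = 0.70811 / 0.059

t ≈ 12.0 months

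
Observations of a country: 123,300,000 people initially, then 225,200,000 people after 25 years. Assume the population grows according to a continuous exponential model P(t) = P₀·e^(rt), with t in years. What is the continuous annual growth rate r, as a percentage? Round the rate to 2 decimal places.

225200000 = 123300000 · e^(r·25)
e^(25r) = 225200000/123300000 = 1.82644
r = ln(1.82644) / 25 = 0.60237 / 25

r ≈ 2.41% per year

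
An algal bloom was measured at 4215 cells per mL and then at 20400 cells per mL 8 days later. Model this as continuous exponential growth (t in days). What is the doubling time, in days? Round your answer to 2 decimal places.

r = ln(20400/4215) / 8 = ln(4.83986) / 8 ≈ 0.197111 per day
doubling time = ln 2 / |r| = 0.69315 / 0.197111

doubling time ≈ 3.52 days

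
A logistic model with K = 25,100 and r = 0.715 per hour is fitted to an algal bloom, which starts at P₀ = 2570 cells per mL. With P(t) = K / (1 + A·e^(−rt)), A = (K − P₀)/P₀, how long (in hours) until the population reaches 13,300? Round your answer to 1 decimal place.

A = (25100 − 2570)/2570 = 8.76654
13300 = 25100/(1 + 8.76654·e^(−0.715t)) → 1 + 8.76654·e^(−0.715t) = 1.88722
e^(−0.715t) = 0.101205 → t = ln(9.88093)/0.715 = 2.29061/0.715

t ≈ 3.2 hours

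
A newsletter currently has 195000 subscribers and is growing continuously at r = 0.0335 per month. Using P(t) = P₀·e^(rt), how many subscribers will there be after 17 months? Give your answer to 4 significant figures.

≈ 344,600 subscribers

P(17) = 195000 · e^(0.0335·17) = 195000 · e^(0.5695)
= 195000 · 1.76738 ≈ 344639.71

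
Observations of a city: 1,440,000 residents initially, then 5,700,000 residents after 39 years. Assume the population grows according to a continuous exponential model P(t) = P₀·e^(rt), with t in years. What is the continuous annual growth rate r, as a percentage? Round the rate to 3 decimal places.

5700000 = 1440000 · e^(r·39)
e^(39r) = 5700000/1440000 = 3.95833
r = ln(3.95833) / 39 = 1.37582 / 39

r ≈ 3.528% per year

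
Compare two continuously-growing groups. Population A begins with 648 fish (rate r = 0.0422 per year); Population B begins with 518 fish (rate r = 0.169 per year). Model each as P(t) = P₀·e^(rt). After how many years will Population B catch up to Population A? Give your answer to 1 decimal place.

t ≈ 1.8 years

648·e^(0.0422t) = 518·e^(0.169t)
648/518 = e^((0.169 − 0.0422)t) → ln(1.25097) = 0.1268·t
t = 0.22392 / 0.1268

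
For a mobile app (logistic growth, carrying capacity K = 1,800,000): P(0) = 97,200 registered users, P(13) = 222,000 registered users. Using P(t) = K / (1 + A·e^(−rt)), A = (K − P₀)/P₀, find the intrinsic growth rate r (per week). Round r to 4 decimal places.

r ≈ 0.0694 per week

A = (1800000 − 97200)/97200 = 17.51852
222000 = 1800000/(1 + 17.51852·e^(−r·13)) → e^(−13r) = (8.10811 − 1)/17.51852 = 0.405748
r = −ln(0.405748)/13 = 0.90202/13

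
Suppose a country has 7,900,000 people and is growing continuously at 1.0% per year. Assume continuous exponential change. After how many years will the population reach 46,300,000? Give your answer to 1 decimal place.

t ≈ 176.8 years

46300000 = 7900000 · e^(0.01·t)
t = ln(46300000/7900000) / 0.01 = ln(5.86076) / 0.01 = 1.76828 / 0.01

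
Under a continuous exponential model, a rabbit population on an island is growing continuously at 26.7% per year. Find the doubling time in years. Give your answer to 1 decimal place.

doubling time ≈ 2.6 years

doubling time = ln(2) / |r| = 0.69315 / 0.267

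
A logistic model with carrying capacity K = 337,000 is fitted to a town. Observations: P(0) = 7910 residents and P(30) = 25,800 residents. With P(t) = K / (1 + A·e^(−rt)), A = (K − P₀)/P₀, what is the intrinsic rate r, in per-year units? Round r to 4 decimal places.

r ≈ 0.0413 per year

A = (337000 − 7910)/7910 = 41.6043
25800 = 337000/(1 + 41.6043·e^(−r·30)) → e^(−30r) = (13.06202 − 1)/41.6043 = 0.289922
r = −ln(0.289922)/30 = 1.23814/30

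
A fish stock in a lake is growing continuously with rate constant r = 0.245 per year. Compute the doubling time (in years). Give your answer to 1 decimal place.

doubling time ≈ 2.8 years

doubling time = ln(2) / |r| = 0.69315 / 0.245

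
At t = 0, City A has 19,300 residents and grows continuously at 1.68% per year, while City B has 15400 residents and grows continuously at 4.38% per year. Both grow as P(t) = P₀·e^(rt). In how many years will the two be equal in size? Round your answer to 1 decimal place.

19300·e^(0.0168t) = 15400·e^(0.0438t)
19300/15400 = e^((0.0438 − 0.0168)t) → ln(1.25325) = 0.027·t
t = 0.22574 / 0.027

t ≈ 8.4 years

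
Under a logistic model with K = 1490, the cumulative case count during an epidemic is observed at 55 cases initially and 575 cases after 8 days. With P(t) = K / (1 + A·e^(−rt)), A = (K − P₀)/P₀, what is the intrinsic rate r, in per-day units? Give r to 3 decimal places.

A = (1490 − 55)/55 = 26.09091
575 = 1490/(1 + 26.09091·e^(−r·8)) → e^(−8r) = (2.5913 − 1)/26.09091 = 0.060991
r = −ln(0.060991)/8 = 2.79703/8

r ≈ 0.350 per day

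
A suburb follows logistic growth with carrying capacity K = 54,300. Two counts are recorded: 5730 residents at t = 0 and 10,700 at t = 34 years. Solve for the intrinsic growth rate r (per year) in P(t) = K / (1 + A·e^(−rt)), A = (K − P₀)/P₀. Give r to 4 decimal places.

r ≈ 0.0215 per year

A = (54300 − 5730)/5730 = 8.47644
10700 = 54300/(1 + 8.47644·e^(−r·34)) → e^(−34r) = (5.07477 − 1)/8.47644 = 0.480717
r = −ln(0.480717)/34 = 0.73248/34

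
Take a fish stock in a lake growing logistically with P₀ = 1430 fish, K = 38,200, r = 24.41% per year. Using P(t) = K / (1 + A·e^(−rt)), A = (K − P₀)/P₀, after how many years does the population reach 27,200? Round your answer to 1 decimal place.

t ≈ 17.0 years

A = (38200 − 1430)/1430 = 25.71329
27200 = 38200/(1 + 25.71329·e^(−0.2441t)) → 1 + 25.71329·e^(−0.2441t) = 1.40441
e^(−0.2441t) = 0.015728 → t = ln(63.58195)/0.2441 = 4.15233/0.2441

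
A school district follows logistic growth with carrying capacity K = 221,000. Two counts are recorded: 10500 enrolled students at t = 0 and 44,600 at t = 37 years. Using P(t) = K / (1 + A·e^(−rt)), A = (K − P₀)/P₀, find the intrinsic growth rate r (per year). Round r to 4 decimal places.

r ≈ 0.0439 per year

A = (221000 − 10500)/10500 = 20.04762
44600 = 221000/(1 + 20.04762·e^(−r·37)) → e^(−37r) = (4.95516 − 1)/20.04762 = 0.197288
r = −ln(0.197288)/37 = 1.62309/37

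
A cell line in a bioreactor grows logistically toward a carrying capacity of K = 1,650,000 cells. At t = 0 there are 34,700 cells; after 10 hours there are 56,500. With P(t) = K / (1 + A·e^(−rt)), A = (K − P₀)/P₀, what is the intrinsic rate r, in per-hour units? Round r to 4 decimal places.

A = (1650000 − 34700)/34700 = 46.55043
56500 = 1650000/(1 + 46.55043·e^(−r·10)) → e^(−10r) = (29.20354 − 1)/46.55043 = 0.605871
r = −ln(0.605871)/10 = 0.50109/10

r ≈ 0.0501 per hour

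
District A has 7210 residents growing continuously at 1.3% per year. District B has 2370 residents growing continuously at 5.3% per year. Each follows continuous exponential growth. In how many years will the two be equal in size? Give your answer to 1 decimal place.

t ≈ 27.8 years

7210·e^(0.013t) = 2370·e^(0.053t)
7210/2370 = e^((0.053 − 0.013)t) → ln(3.04219) = 0.04·t
t = 1.11258 / 0.04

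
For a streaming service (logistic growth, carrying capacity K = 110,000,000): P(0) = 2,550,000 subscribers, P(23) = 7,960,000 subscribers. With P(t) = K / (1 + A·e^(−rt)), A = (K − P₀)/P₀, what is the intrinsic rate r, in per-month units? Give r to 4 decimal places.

r ≈ 0.0517 per month

A = (110000000 − 2550000)/2550000 = 42.13725
7960000 = 110000000/(1 + 42.13725·e^(−r·23)) → e^(−23r) = (13.8191 − 1)/42.13725 = 0.304222
r = −ln(0.304222)/23 = 1.19/23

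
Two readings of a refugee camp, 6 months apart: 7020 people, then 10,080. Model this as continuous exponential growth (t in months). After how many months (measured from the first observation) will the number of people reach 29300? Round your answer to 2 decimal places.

r = ln(10080/7020) / 6 ≈ 0.060298 per month
t = ln(29300/7020) / r = 1.42882 / 0.060298 ≈ 23.696

t ≈ 23.70 months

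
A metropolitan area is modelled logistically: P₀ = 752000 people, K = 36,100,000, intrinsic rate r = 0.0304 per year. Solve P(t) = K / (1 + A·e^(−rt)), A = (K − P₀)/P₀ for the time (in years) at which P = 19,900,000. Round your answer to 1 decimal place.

A = (36100000 − 752000)/752000 = 47.00532
19900000 = 36100000/(1 + 47.00532·e^(−0.0304t)) → 1 + 47.00532·e^(−0.0304t) = 1.81407
e^(−0.0304t) = 0.017319 → t = ln(57.7411)/0.0304 = 4.05597/0.0304

t ≈ 133.4 years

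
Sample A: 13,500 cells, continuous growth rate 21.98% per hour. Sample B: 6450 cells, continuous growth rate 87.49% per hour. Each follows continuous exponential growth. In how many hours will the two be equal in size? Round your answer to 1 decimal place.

13500·e^(0.2198t) = 6450·e^(0.8749t)
13500/6450 = e^((0.8749 − 0.2198)t) → ln(2.09302) = 0.6551·t
t = 0.73861 / 0.6551

t ≈ 1.1 hours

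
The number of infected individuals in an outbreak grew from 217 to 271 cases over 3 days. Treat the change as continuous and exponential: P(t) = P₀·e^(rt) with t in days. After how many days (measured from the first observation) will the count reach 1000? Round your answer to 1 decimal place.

r = ln(271/217) / 3 ≈ 0.074074 per day
t = ln(1000/217) / r = 1.52786 / 0.074074 ≈ 20.626

t ≈ 20.6 days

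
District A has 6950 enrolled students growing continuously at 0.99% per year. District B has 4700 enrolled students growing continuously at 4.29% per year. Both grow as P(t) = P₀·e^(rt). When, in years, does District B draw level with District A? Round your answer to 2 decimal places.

6950·e^(0.0099t) = 4700·e^(0.0429t)
6950/4700 = e^((0.0429 − 0.0099)t) → ln(1.47872) = 0.033·t
t = 0.39118 / 0.033

t ≈ 11.85 years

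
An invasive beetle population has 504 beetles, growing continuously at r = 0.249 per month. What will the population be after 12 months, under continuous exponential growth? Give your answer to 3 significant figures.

P(12) = 504 · e^(0.249·12) = 504 · e^(2.988)
= 504 · 19.84595 ≈ 10002.36

≈ 10,000 beetles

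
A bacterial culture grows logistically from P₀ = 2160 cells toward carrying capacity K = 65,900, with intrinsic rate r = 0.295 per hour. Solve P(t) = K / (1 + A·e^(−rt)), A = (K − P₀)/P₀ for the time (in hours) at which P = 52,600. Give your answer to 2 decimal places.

t ≈ 16.13 hours

A = (65900 − 2160)/2160 = 29.50926
52600 = 65900/(1 + 29.50926·e^(−0.295t)) → 1 + 29.50926·e^(−0.295t) = 1.25285
e^(−0.295t) = 0.008569 → t = ln(116.70579)/0.295 = 4.75966/0.295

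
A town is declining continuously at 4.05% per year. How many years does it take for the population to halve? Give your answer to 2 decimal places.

half-life = ln(2) / |r| = 0.69315 / 0.0405

half-life ≈ 17.11 years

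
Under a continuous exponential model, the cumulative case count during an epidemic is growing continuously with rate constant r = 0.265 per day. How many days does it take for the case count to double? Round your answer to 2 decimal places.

doubling time = ln(2) / |r| = 0.69315 / 0.265

doubling time ≈ 2.62 days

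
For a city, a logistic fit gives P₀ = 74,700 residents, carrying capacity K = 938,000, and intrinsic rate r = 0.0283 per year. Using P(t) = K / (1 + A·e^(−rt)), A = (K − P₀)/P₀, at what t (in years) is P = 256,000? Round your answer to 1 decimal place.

t ≈ 51.9 years

A = (938000 − 74700)/74700 = 11.55689
256000 = 938000/(1 + 11.55689·e^(−0.0283t)) → 1 + 11.55689·e^(−0.0283t) = 3.66406
e^(−0.0283t) = 0.230517 → t = ln(4.33807)/0.0283 = 1.46743/0.0283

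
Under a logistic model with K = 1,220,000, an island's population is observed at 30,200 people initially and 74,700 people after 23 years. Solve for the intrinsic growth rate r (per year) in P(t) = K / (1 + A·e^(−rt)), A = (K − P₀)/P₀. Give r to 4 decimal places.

r ≈ 0.0410 per year

A = (1220000 − 30200)/30200 = 39.39735
74700 = 1220000/(1 + 39.39735·e^(−r·23)) → e^(−23r) = (16.33199 − 1)/39.39735 = 0.389163
r = −ln(0.389163)/23 = 0.94376/23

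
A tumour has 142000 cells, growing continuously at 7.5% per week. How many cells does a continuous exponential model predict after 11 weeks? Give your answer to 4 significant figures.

≈ 324,000 cells

P(11) = 142000 · e^(0.075·11) = 142000 · e^(0.825)
= 142000 · 2.28188 ≈ 324027.07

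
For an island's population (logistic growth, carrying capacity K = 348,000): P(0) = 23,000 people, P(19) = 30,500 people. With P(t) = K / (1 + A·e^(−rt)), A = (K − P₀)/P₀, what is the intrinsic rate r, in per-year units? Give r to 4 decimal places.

A = (348000 − 23000)/23000 = 14.13043
30500 = 348000/(1 + 14.13043·e^(−r·19)) → e^(−19r) = (11.40984 − 1)/14.13043 = 0.736696
r = −ln(0.736696)/19 = 0.30558/19

r ≈ 0.0161 per year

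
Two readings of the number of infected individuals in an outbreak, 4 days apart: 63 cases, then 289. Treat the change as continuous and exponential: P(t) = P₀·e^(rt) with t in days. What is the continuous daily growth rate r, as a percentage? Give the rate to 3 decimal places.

r ≈ 38.082% per day

289 = 63 · e^(r·4)
e^(4r) = 289/63 = 4.5873
r = ln(4.5873) / 4 = 1.52329 / 4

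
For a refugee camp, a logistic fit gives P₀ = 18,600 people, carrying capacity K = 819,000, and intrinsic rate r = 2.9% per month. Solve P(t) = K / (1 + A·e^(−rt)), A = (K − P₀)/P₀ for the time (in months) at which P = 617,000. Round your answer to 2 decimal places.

t ≈ 168.23 months

A = (819000 − 18600)/18600 = 43.03226
617000 = 819000/(1 + 43.03226·e^(−0.029t)) → 1 + 43.03226·e^(−0.029t) = 1.32739
e^(−0.029t) = 0.007608 → t = ln(131.44011)/0.029 = 4.87855/0.029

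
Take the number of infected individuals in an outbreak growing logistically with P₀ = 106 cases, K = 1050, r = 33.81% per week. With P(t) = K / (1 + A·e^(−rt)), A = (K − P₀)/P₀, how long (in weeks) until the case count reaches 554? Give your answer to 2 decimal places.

t ≈ 6.79 weeks

A = (1050 − 106)/106 = 8.90566
554 = 1050/(1 + 8.90566·e^(−0.3381t)) → 1 + 8.90566·e^(−0.3381t) = 1.89531
e^(−0.3381t) = 0.100532 → t = ln(9.94705)/0.3381 = 2.29728/0.3381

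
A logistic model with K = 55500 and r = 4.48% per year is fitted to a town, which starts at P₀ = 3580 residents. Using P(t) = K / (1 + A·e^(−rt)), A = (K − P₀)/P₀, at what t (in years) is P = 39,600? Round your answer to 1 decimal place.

A = (55500 − 3580)/3580 = 14.50279
39600 = 55500/(1 + 14.50279·e^(−0.0448t)) → 1 + 14.50279·e^(−0.0448t) = 1.40152
e^(−0.0448t) = 0.027685 → t = ln(36.12016)/0.0448 = 3.58685/0.0448

t ≈ 80.1 years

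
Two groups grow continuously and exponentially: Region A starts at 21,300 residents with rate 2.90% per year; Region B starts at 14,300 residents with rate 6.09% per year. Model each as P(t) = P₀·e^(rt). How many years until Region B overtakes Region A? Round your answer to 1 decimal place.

21300·e^(0.029t) = 14300·e^(0.0609t)
21300/14300 = e^((0.0609 − 0.029)t) → ln(1.48951) = 0.0319·t
t = 0.39845 / 0.0319

t ≈ 12.5 years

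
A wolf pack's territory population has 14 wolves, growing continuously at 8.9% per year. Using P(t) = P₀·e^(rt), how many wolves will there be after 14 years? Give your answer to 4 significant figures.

≈ 48.67 wolves

P(14) = 14 · e^(0.089·14) = 14 · e^(1.246)
= 14 · 3.47641 ≈ 48.67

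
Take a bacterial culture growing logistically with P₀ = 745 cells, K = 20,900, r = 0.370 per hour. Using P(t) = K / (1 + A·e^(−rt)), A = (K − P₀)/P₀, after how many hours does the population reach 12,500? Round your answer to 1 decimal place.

t ≈ 10.0 hours

A = (20900 − 745)/745 = 27.05369
12500 = 20900/(1 + 27.05369·e^(−0.37t)) → 1 + 27.05369·e^(−0.37t) = 1.672
e^(−0.37t) = 0.024839 → t = ln(40.25847)/0.37 = 3.69532/0.37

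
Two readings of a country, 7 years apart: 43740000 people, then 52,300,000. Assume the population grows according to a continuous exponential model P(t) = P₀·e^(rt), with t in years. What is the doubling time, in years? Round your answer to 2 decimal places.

doubling time ≈ 27.15 years

r = ln(52300000/43740000) / 7 = ln(1.1957) / 7 ≈ 0.025533 per year
doubling time = ln 2 / |r| = 0.69315 / 0.025533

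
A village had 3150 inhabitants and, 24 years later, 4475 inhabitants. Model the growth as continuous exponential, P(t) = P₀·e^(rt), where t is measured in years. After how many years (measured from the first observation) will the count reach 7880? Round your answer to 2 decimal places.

t ≈ 62.68 years

r = ln(4475/3150) / 24 ≈ 0.014629 per year
t = ln(7880/3150) / r = 0.91693 / 0.014629 ≈ 62.677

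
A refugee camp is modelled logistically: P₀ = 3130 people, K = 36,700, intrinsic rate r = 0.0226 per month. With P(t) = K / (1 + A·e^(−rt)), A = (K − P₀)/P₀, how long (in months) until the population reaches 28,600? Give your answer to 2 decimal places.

A = (36700 − 3130)/3130 = 10.72524
28600 = 36700/(1 + 10.72524·e^(−0.0226t)) → 1 + 10.72524·e^(−0.0226t) = 1.28322
e^(−0.0226t) = 0.026407 → t = ln(37.86936)/0.0226 = 3.63414/0.0226

t ≈ 160.80 months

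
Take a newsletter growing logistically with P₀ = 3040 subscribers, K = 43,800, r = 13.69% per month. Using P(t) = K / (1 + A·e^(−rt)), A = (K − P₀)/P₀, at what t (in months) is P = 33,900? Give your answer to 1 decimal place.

t ≈ 28.0 months

A = (43800 − 3040)/3040 = 13.40789
33900 = 43800/(1 + 13.40789·e^(−0.1369t)) → 1 + 13.40789·e^(−0.1369t) = 1.29204
e^(−0.1369t) = 0.021781 → t = ln(45.91188)/0.1369 = 3.82672/0.1369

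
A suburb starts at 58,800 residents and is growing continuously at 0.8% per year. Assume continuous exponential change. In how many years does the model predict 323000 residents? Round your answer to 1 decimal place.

t ≈ 212.9 years

323000 = 58800 · e^(0.008·t)
t = ln(323000/58800) / 0.008 = ln(5.4932) / 0.008 = 1.70351 / 0.008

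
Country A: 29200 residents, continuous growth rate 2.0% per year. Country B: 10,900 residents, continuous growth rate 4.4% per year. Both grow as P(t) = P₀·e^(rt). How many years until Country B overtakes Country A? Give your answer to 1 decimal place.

29200·e^(0.02t) = 10900·e^(0.044t)
29200/10900 = e^((0.044 − 0.02)t) → ln(2.6789) = 0.024·t
t = 0.98541 / 0.024

t ≈ 41.1 years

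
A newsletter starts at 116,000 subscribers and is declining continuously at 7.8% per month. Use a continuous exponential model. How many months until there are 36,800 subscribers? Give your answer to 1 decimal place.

36800 = 116000 · e^(-0.078·t)
t = ln(36800/116000) / -0.078 = ln(0.31724) / -0.078 = -1.14809 / -0.078

t ≈ 14.7 months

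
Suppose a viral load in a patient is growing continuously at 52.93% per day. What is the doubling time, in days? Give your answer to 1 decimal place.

doubling time = ln(2) / |r| = 0.69315 / 0.5293

doubling time ≈ 1.3 days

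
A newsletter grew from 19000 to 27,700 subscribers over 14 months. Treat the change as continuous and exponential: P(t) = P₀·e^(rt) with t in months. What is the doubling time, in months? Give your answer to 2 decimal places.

r = ln(27700/19000) / 14 = ln(1.45789) / 14 ≈ 0.026928 per month
doubling time = ln 2 / |r| = 0.69315 / 0.026928

doubling time ≈ 25.74 months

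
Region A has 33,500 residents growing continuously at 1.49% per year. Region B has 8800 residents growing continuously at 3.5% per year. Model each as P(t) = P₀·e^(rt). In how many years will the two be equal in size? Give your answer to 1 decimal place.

t ≈ 66.5 years

33500·e^(0.0149t) = 8800·e^(0.035t)
33500/8800 = e^((0.035 − 0.0149)t) → ln(3.80682) = 0.0201·t
t = 1.33679 / 0.0201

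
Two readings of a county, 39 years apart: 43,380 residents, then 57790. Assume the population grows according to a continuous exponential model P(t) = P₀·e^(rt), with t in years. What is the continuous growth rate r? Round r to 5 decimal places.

57790 = 43380 · e^(r·39)
e^(39r) = 57790/43380 = 1.33218
r = ln(1.33218) / 39 = 0.28682 / 39

r ≈ 0.00735 per year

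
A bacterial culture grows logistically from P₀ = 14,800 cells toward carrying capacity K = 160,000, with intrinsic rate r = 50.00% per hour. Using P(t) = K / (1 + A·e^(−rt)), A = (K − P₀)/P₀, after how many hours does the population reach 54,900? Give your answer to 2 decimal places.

t ≈ 3.27 hours

A = (160000 − 14800)/14800 = 9.81081
54900 = 160000/(1 + 9.81081·e^(−0.5t)) → 1 + 9.81081·e^(−0.5t) = 2.91439
e^(−0.5t) = 0.195131 → t = ln(5.12477)/0.5 = 1.63409/0.5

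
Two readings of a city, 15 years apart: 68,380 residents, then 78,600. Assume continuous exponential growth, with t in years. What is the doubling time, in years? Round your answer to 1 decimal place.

doubling time ≈ 74.6 years

r = ln(78600/68380) / 15 = ln(1.14946) / 15 ≈ 0.009286 per year
doubling time = ln 2 / |r| = 0.69315 / 0.009286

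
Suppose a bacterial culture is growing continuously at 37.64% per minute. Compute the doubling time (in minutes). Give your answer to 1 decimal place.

doubling time ≈ 1.8 minutes

doubling time = ln(2) / |r| = 0.69315 / 0.3764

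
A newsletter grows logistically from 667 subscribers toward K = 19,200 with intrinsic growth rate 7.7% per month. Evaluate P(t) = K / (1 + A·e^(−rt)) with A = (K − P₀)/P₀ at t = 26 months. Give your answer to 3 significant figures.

≈ 4,040 subscribers

A = (19200 − 667)/667 = 27.78561
P(26) = 19200 / (1 + 27.78561·e^(−0.077·26)) = 19200 / (1 + 27.78561·0.135065)
= 19200 / 4.75286 ≈ 4039.67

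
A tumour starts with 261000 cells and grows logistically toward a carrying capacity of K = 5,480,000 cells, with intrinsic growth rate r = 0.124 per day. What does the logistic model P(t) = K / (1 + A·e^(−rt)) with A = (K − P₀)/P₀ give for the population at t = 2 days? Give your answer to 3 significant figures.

≈ 330,000 cells

A = (5480000 − 261000)/261000 = 19.99617
P(2) = 5480000 / (1 + 19.99617·e^(−0.124·2)) = 5480000 / (1 + 19.99617·0.78036)
= 5480000 / 16.60421 ≈ 330036.8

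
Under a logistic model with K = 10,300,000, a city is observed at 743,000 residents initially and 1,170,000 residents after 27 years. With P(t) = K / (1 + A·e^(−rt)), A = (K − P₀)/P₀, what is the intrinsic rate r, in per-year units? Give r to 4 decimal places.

r ≈ 0.0185 per year

A = (10300000 − 743000)/743000 = 12.86272
1170000 = 10300000/(1 + 12.86272·e^(−r·27)) → e^(−27r) = (8.80342 − 1)/12.86272 = 0.606669
r = −ln(0.606669)/27 = 0.49977/27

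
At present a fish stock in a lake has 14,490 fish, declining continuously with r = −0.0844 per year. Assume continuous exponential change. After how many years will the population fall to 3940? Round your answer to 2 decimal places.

3940 = 14490 · e^(-0.0844·t)
t = ln(3940/14490) / -0.0844 = ln(0.27191) / -0.0844 = -1.30228 / -0.0844

t ≈ 15.43 years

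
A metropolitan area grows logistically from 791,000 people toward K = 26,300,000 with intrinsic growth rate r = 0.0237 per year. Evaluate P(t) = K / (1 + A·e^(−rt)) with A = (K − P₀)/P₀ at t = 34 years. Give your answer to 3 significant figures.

A = (26300000 − 791000)/791000 = 32.24905
P(34) = 26300000 / (1 + 32.24905·e^(−0.0237·34)) = 26300000 / (1 + 32.24905·0.44673)
= 26300000 / 15.40663 ≈ 1707057.09

≈ 1,710,000 people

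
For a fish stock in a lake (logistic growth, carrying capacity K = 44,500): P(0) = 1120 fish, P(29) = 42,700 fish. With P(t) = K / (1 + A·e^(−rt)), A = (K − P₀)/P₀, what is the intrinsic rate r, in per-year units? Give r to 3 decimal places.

r ≈ 0.235 per year

A = (44500 − 1120)/1120 = 38.73214
42700 = 44500/(1 + 38.73214·e^(−r·29)) → e^(−29r) = (1.04215 − 1)/38.73214 = 0.001088
r = −ln(0.001088)/29 = 6.82308/29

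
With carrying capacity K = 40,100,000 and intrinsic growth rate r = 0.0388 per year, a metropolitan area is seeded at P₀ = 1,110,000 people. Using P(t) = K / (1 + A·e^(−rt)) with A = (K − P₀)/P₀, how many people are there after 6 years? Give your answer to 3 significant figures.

≈ 1,390,000 people

A = (40100000 − 1110000)/1110000 = 35.12613
P(6) = 40100000 / (1 + 35.12613·e^(−0.0388·6)) = 40100000 / (1 + 35.12613·0.792312)
= 40100000 / 28.83085 ≈ 1390871.14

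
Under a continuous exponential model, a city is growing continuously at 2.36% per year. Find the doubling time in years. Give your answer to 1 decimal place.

doubling time ≈ 29.4 years

doubling time = ln(2) / |r| = 0.69315 / 0.0236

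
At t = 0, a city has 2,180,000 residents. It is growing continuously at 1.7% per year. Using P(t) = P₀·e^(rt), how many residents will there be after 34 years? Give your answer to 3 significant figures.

≈ 3,890,000 residents

P(34) = 2180000 · e^(0.017·34) = 2180000 · e^(0.578)
= 2180000 · 1.78247 ≈ 3885784.43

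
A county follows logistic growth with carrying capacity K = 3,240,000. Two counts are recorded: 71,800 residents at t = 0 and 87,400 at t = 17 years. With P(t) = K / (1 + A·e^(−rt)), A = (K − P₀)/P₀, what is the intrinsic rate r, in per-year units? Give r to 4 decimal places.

A = (3240000 − 71800)/71800 = 44.12535
87400 = 3240000/(1 + 44.12535·e^(−r·17)) → e^(−17r) = (37.07094 − 1)/44.12535 = 0.817465
r = −ln(0.817465)/17 = 0.20155/17

r ≈ 0.0119 per year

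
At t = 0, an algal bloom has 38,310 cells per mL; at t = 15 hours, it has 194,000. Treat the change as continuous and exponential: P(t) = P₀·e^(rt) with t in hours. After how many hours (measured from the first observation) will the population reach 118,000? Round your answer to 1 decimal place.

t ≈ 10.4 hours

r = ln(194000/38310) / 15 ≈ 0.108143 per hour
t = ln(118000/38310) / r = 1.12497 / 0.108143 ≈ 10.403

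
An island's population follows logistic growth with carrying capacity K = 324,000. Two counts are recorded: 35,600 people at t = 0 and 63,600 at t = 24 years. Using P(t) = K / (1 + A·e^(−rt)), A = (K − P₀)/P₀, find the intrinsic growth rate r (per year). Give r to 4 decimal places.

A = (324000 − 35600)/35600 = 8.10112
63600 = 324000/(1 + 8.10112·e^(−r·24)) → e^(−24r) = (5.09434 − 1)/8.10112 = 0.505404
r = −ln(0.505404)/24 = 0.6824/24

r ≈ 0.0284 per year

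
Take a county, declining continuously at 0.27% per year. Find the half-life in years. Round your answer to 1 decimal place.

half-life = ln(2) / |r| = 0.69315 / 0.0027

half-life ≈ 256.7 years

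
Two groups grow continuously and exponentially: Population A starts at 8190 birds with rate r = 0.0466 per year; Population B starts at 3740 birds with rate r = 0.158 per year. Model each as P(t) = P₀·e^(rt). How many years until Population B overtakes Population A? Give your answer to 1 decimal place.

t ≈ 7.0 years

8190·e^(0.0466t) = 3740·e^(0.158t)
8190/3740 = e^((0.158 − 0.0466)t) → ln(2.18984) = 0.1114·t
t = 0.78383 / 0.1114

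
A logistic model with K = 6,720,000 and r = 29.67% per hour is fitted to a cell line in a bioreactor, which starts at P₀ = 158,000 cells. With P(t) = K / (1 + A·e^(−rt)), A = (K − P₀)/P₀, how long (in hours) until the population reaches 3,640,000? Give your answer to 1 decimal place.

A = (6720000 − 158000)/158000 = 41.53165
3640000 = 6720000/(1 + 41.53165·e^(−0.2967t)) → 1 + 41.53165·e^(−0.2967t) = 1.84615
e^(−0.2967t) = 0.020374 → t = ln(49.08285)/0.2967 = 3.89351/0.2967

t ≈ 13.1 hours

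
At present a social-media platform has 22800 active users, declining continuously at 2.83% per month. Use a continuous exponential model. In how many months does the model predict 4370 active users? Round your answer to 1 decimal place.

4370 = 22800 · e^(-0.0283·t)
t = ln(4370/22800) / -0.0283 = ln(0.19167) / -0.0283 = -1.652 / -0.0283

t ≈ 58.4 months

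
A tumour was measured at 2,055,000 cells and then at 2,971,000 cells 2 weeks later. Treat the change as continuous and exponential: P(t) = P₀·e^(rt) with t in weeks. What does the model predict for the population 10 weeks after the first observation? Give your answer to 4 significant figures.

≈ 12,980,000 cells

r = ln(2971000/2055000) / 2 ≈ 0.184311 per week
P(10) = 2055000 · e^(0.184311·10) = 2055000 · 6.31617 ≈ 12979738.84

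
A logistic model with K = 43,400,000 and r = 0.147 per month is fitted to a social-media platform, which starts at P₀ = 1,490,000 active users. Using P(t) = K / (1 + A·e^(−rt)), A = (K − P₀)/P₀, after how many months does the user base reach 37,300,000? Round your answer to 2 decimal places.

A = (43400000 − 1490000)/1490000 = 28.12752
37300000 = 43400000/(1 + 28.12752·e^(−0.147t)) → 1 + 28.12752·e^(−0.147t) = 1.16354
e^(−0.147t) = 0.005814 → t = ln(171.99285)/0.147 = 5.14745/0.147

t ≈ 35.02 months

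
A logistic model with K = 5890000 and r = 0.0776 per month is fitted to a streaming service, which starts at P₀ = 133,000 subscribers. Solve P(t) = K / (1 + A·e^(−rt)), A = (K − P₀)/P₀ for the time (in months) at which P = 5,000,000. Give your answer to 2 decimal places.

A = (5890000 − 133000)/133000 = 43.28571
5000000 = 5890000/(1 + 43.28571·e^(−0.0776t)) → 1 + 43.28571·e^(−0.0776t) = 1.178
e^(−0.0776t) = 0.004112 → t = ln(243.17817)/0.0776 = 5.49379/0.0776

t ≈ 70.80 months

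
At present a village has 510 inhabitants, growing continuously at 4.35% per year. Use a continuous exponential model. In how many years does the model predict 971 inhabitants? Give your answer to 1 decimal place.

971 = 510 · e^(0.0435·t)
t = ln(971/510) / 0.0435 = ln(1.90392) / 0.0435 = 0.64392 / 0.0435

t ≈ 14.8 years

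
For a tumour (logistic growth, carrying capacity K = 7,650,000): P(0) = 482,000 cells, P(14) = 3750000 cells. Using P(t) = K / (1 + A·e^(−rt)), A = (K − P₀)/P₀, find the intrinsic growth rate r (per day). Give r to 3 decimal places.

A = (7650000 − 482000)/482000 = 14.87137
3750000 = 7650000/(1 + 14.87137·e^(−r·14)) → e^(−14r) = (2.04 − 1)/14.87137 = 0.069933
r = −ln(0.069933)/14 = 2.66022/14

r ≈ 0.190 per day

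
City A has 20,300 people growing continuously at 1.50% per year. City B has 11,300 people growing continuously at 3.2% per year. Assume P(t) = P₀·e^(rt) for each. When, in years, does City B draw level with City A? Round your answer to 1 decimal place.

20300·e^(0.015t) = 11300·e^(0.032t)
20300/11300 = e^((0.032 − 0.015)t) → ln(1.79646) = 0.017·t
t = 0.58582 / 0.017

t ≈ 34.5 years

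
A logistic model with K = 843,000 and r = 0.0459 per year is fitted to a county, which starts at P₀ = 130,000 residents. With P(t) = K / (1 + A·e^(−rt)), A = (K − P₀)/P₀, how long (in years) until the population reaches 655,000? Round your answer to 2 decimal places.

A = (843000 − 130000)/130000 = 5.48462
655000 = 843000/(1 + 5.48462·e^(−0.0459t)) → 1 + 5.48462·e^(−0.0459t) = 1.28702
e^(−0.0459t) = 0.052332 → t = ln(19.10863)/0.0459 = 2.95014/0.0459

t ≈ 64.27 years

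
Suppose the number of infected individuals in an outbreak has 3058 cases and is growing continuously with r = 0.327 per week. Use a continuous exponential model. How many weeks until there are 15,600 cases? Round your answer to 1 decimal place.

t ≈ 5.0 weeks

15600 = 3058 · e^(0.327·t)
t = ln(15600/3058) / 0.327 = ln(5.10137) / 0.327 = 1.62951 / 0.327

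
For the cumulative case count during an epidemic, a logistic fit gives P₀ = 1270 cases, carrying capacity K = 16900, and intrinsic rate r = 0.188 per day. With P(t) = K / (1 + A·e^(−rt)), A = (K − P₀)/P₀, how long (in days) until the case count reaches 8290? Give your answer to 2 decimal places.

A = (16900 − 1270)/1270 = 12.30709
8290 = 16900/(1 + 12.30709·e^(−0.188t)) → 1 + 12.30709·e^(−0.188t) = 2.0386
e^(−0.188t) = 0.08439 → t = ln(11.84968)/0.188 = 2.4723/0.188

t ≈ 13.15 days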